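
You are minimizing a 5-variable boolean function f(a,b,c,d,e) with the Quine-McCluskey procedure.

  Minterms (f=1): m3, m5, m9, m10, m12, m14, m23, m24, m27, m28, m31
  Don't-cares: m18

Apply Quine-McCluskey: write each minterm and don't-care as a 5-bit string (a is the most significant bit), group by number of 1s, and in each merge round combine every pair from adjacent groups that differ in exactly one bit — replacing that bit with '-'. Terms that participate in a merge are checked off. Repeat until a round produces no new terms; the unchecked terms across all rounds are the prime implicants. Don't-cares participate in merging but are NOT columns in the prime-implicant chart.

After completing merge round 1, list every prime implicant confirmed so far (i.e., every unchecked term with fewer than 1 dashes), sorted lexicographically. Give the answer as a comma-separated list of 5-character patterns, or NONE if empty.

Round 0: 00011 00101 01001 01010✓ 01100✓ 01110✓ 10010 10111✓ 11000✓ 11011✓ 11100✓ 11111✓
Round 1: -1100 01-10 011-0 1-111 11-00 11-11
PIs = {-1100, 00011, 00101, 01-10, 01001, 011-0, 1-111, 10010, 11-00, 11-11}

00011, 00101, 01001, 10010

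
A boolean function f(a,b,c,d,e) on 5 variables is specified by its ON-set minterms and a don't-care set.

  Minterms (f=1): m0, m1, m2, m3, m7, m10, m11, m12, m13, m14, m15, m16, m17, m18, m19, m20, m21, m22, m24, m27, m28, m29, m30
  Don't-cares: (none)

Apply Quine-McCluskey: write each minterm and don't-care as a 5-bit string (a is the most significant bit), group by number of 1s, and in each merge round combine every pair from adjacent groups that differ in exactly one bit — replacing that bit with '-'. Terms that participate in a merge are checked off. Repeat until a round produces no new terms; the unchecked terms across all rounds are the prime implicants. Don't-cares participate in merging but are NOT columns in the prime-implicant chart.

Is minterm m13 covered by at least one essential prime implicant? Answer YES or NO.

NO

size-2^0 implicants → 00000(✓)  00001(✓)  00010(✓)  00011(✓)  00111(✓)  01010(✓)  01011(✓)  01100(✓)  01101(✓)  01110(✓)  01111(✓)  10000(✓)  10001(✓)  10010(✓)  10011(✓)  10100(✓)  10101(✓)  10110(✓)  11000(✓)  11011(✓)  11100(✓)  11101(✓)  11110(✓)
size-2^1 implicants → -0000(✓)  -0001(✓)  -0010(✓)  -0011(✓)  -1011(✓)  -1100(✓)  -1101(✓)  -1110(✓)  0-010(✓)  0-011(✓)  0-111(✓)  00-11(✓)  000-0(✓)  000-1(✓)  0000-(✓)  0001-(✓)  01-10(✓)  01-11(✓)  0101-(✓)  011-0(✓)  011-1(✓)  0110-(✓)  0111-(✓)  1-000(✓)  1-011(✓)  1-100(✓)  1-101(✓)  1-110(✓)  10-00(✓)  10-01(✓)  10-10(✓)  100-0(✓)  100-1(✓)  1000-(✓)  1001-(✓)  101-0(✓)  1010-(✓)  11-00(✓)  111-0(✓)  1110-(✓)
size-2^2 implicants → --011  -00-0(✓)  -00-1(✓)  -000-(✓)  -001-(✓)  -11-0  -110-  0--11  0-01-  000--(✓)  01-1-  011--  1--00  1-1-0  1-10-  10--0  10-0-  100--(✓)
size-2^3 implicants → -00--
Unchecked terms (primes): --011, -00--, -11-0, -110-, 0--11, 0-01-, 01-1-, 011--, 1--00, 1-1-0, 1-10-, 10--0, 10-0-
Minterm coverage:
  m0 ⊆ -00-- [E]
  m1 ⊆ -00-- [E]
  m2 ⊆ -00--,0-01-
  m3 ⊆ --011,-00--,0--11,0-01-
  m7 ⊆ 0--11 [E]
  m10 ⊆ 0-01-,01-1-
  m11 ⊆ --011,0--11,0-01-,01-1-
  m12 ⊆ -11-0,-110-,011--
  m13 ⊆ -110-,011--
  m14 ⊆ -11-0,01-1-,011--
  m15 ⊆ 0--11,01-1-,011--
  m16 ⊆ -00--,1--00,10--0,10-0-
  m17 ⊆ -00--,10-0-
  m18 ⊆ -00--,10--0
  m19 ⊆ --011,-00--
  m20 ⊆ 1--00,1-1-0,1-10-,10--0,10-0-
  m21 ⊆ 1-10-,10-0-
  m22 ⊆ 1-1-0,10--0
  m24 ⊆ 1--00 [E]
  m27 ⊆ --011 [E]
  m28 ⊆ -11-0,-110-,1--00,1-1-0,1-10-
  m29 ⊆ -110-,1-10-
  m30 ⊆ -11-0,1-1-0
E = {--011, -00--, 0--11, 1--00}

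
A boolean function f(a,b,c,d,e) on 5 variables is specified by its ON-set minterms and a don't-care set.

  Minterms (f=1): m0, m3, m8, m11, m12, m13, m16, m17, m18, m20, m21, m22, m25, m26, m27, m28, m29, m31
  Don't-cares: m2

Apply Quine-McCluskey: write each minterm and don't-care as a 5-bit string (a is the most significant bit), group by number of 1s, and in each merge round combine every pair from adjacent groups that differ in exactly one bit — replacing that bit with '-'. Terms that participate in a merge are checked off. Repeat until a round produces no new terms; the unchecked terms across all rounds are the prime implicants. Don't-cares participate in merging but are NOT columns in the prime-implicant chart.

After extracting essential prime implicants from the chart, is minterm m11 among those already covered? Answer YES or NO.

NO

[col 0] 00000*, 00010*, 00011*, 01000*, 01011*, 01100*, 01101*, 10000*, 10001*, 10010*, 10100*, 10101*, 10110*, 11001*, 11010*, 11011*, 11100*, 11101*, 11111*
[col 1] -0000*, -0010*, -1011, -1100*, -1101*, 0-000, 0-011, 000-0*, 0001-, 01-00, 0110-*, 1-001*, 1-010, 1-100*, 1-101*, 10-00*, 10-01*, 10-10*, 100-0*, 1000-*, 101-0*, 1010-*, 11-01*, 11-11*, 110-1*, 1101-, 111-1*, 1110-*
[col 2] -00-0, -110-, 1--01, 1-10-, 10--0, 10-0-, 11--1
Prime implicants: -00-0, -1011, -110-, 0-000, 0-011, 0001-, 01-00, 1--01, 1-010, 1-10-, 10--0, 10-0-, 11--1, 1101-
PI chart (minterm → PIs covering it):
  0 | -00-0,0-000
  3 | 0-011,0001-
  8 | 0-000,01-00
  11 | -1011,0-011
  12 | -110-,01-00
  13 | -110-  (sole → essential)
  16 | -00-0,10--0,10-0-
  17 | 1--01,10-0-
  18 | -00-0,1-010,10--0
  20 | 1-10-,10--0,10-0-
  21 | 1--01,1-10-,10-0-
  22 | 10--0  (sole → essential)
  25 | 1--01,11--1
  26 | 1-010,1101-
  27 | -1011,11--1,1101-
  28 | -110-,1-10-
  29 | -110-,1--01,1-10-,11--1
  31 | 11--1  (sole → essential)
Essential prime implicants: -110-, 10--0, 11--1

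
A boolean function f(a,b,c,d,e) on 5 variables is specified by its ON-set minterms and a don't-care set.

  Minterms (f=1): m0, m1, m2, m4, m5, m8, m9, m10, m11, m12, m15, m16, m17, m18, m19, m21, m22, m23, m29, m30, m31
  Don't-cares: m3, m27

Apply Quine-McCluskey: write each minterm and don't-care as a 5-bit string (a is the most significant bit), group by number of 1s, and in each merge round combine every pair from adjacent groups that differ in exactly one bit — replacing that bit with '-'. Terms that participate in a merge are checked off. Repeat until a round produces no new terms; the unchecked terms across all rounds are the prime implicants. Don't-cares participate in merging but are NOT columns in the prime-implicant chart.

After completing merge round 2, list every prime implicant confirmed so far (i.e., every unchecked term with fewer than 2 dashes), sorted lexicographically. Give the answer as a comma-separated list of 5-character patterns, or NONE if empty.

NONE

Round 0: 00000✓ 00001✓ 00010✓ 00011✓ 00100✓ 00101✓ 01000✓ 01001✓ 01010✓ 01011✓ 01100✓ 01111✓ 10000✓ 10001✓ 10010✓ 10011✓ 10101✓ 10110✓ 10111✓ 11011✓ 11101✓ 11110✓ 11111✓
Round 1: -0000✓ -0001✓ -0010✓ -0011✓ -0101✓ -1011✓ -1111✓ 0-000✓ 0-001✓ 0-010✓ 0-011✓ 0-100✓ 00-00✓ 00-01✓ 000-0✓ 000-1✓ 0000-✓ 0001-✓ 0010-✓ 01-00✓ 01-11✓ 010-0✓ 010-1✓ 0100-✓ 0101-✓ 1-011✓ 1-101✓ 1-110✓ 1-111✓ 10-01✓ 10-10✓ 10-11✓ 100-0✓ 100-1✓ 1000-✓ 1001-✓ 101-1✓ 1011-✓ 11-11✓ 111-1✓ 1111-✓
Round 2: --011 -0-01 -00-0✓ -00-1✓ -000-✓ -001-✓ -1-11 0--00 0-0-0✓ 0-0-1✓ 0-00-✓ 0-01-✓ 00-0- 000--✓ 010--✓ 1--11 1-1-1 1-11- 10--1 10-1- 100--✓
Round 3: -00-- 0-0--
PIs = {--011, -0-01, -00--, -1-11, 0--00, 0-0--, 00-0-, 1--11, 1-1-1, 1-11-, 10--1, 10-1-}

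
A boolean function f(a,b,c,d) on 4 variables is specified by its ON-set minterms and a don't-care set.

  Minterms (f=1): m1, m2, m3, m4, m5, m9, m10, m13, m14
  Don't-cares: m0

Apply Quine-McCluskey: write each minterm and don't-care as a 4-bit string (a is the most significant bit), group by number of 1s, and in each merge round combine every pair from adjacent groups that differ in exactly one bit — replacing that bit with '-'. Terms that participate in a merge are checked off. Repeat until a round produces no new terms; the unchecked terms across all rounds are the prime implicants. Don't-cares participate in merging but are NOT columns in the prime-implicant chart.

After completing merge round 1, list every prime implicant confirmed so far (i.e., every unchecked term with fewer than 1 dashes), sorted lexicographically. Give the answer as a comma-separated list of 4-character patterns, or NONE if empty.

Round 0: 0000✓ 0001✓ 0010✓ 0011✓ 0100✓ 0101✓ 1001✓ 1010✓ 1101✓ 1110✓
Round 1: -001✓ -010 -101✓ 0-00✓ 0-01✓ 00-0✓ 00-1✓ 000-✓ 001-✓ 010-✓ 1-01✓ 1-10
Round 2: --01 0-0- 00--
PIs = {--01, -010, 0-0-, 00--, 1-10}

NONE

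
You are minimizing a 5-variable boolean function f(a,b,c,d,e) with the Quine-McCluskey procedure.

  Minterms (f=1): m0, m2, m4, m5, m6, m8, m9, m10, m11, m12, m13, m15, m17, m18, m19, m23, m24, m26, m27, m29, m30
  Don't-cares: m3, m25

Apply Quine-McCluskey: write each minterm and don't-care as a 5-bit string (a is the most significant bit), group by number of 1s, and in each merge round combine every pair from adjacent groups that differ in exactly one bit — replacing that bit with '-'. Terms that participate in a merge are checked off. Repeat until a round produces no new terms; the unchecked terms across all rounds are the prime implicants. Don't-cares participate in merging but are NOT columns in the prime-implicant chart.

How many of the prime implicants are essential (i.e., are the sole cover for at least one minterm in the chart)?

9

size-2^0 implicants → 00000(✓)  00010(✓)  00011(✓)  00100(✓)  00101(✓)  00110(✓)  01000(✓)  01001(✓)  01010(✓)  01011(✓)  01100(✓)  01101(✓)  01111(✓)  10001(✓)  10010(✓)  10011(✓)  10111(✓)  11000(✓)  11001(✓)  11010(✓)  11011(✓)  11101(✓)  11110(✓)
size-2^1 implicants → -0010(✓)  -0011(✓)  -1000(✓)  -1001(✓)  -1010(✓)  -1011(✓)  -1101(✓)  0-000(✓)  0-010(✓)  0-011(✓)  0-100(✓)  0-101(✓)  00-00(✓)  00-10(✓)  000-0(✓)  0001-(✓)  001-0(✓)  0010-(✓)  01-00(✓)  01-01(✓)  01-11(✓)  010-0(✓)  010-1(✓)  0100-(✓)  0101-(✓)  011-1(✓)  0110-(✓)  1-001(✓)  1-010(✓)  1-011(✓)  10-11  100-1(✓)  1001-(✓)  11-01(✓)  11-10  110-0(✓)  110-1(✓)  1100-(✓)  1101-(✓)
size-2^2 implicants → --010(✓)  --011(✓)  -001-(✓)  -1-01  -10-0(✓)  -10-1(✓)  -100-(✓)  -101-(✓)  0--00  0-0-0  0-01-(✓)  0-10-  00--0  01--1  01-0-  010--(✓)  1-0-1  1-01-(✓)  110--(✓)
size-2^3 implicants → --01-  -10--
Unchecked terms (primes): --01-, -1-01, -10--, 0--00, 0-0-0, 0-10-, 00--0, 01--1, 01-0-, 1-0-1, 10-11, 11-10
Minterm coverage:
  m0 ⊆ 0--00,0-0-0,00--0
  m2 ⊆ --01-,0-0-0,00--0
  m4 ⊆ 0--00,0-10-,00--0
  m5 ⊆ 0-10- [E]
  m6 ⊆ 00--0 [E]
  m8 ⊆ -10--,0--00,0-0-0,01-0-
  m9 ⊆ -1-01,-10--,01--1,01-0-
  m10 ⊆ --01-,-10--,0-0-0
  m11 ⊆ --01-,-10--,01--1
  m12 ⊆ 0--00,0-10-,01-0-
  m13 ⊆ -1-01,0-10-,01--1,01-0-
  m15 ⊆ 01--1 [E]
  m17 ⊆ 1-0-1 [E]
  m18 ⊆ --01- [E]
  m19 ⊆ --01-,1-0-1,10-11
  m23 ⊆ 10-11 [E]
  m24 ⊆ -10-- [E]
  m26 ⊆ --01-,-10--,11-10
  m27 ⊆ --01-,-10--,1-0-1
  m29 ⊆ -1-01 [E]
  m30 ⊆ 11-10 [E]
E = {--01-, -1-01, -10--, 0-10-, 00--0, 01--1, 1-0-1, 10-11, 11-10}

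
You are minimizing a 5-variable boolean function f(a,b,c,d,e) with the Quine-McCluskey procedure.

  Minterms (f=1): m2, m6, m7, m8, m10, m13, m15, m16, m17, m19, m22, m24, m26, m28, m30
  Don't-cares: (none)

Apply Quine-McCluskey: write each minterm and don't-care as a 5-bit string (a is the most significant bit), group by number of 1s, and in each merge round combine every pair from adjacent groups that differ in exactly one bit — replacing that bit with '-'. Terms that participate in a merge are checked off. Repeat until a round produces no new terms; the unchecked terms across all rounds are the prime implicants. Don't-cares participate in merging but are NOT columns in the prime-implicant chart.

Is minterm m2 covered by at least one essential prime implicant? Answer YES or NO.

[col 0] 00010*, 00110*, 00111*, 01000*, 01010*, 01101*, 01111*, 10000*, 10001*, 10011*, 10110*, 11000*, 11010*, 11100*, 11110*
[col 1] -0110, -1000*, -1010*, 0-010, 0-111, 00-10, 0011-, 010-0*, 011-1, 1-000, 1-110, 100-1, 1000-, 11-00*, 11-10*, 110-0*, 111-0*
[col 2] -10-0, 11--0
Prime implicants: -0110, -10-0, 0-010, 0-111, 00-10, 0011-, 011-1, 1-000, 1-110, 100-1, 1000-, 11--0
PI chart (minterm → PIs covering it):
  2 | 0-010,00-10
  6 | -0110,00-10,0011-
  7 | 0-111,0011-
  8 | -10-0  (sole → essential)
  10 | -10-0,0-010
  13 | 011-1  (sole → essential)
  15 | 0-111,011-1
  16 | 1-000,1000-
  17 | 100-1,1000-
  19 | 100-1  (sole → essential)
  22 | -0110,1-110
  24 | -10-0,1-000,11--0
  26 | -10-0,11--0
  28 | 11--0  (sole → essential)
  30 | 1-110,11--0
Essential prime implicants: -10-0, 011-1, 100-1, 11--0

NO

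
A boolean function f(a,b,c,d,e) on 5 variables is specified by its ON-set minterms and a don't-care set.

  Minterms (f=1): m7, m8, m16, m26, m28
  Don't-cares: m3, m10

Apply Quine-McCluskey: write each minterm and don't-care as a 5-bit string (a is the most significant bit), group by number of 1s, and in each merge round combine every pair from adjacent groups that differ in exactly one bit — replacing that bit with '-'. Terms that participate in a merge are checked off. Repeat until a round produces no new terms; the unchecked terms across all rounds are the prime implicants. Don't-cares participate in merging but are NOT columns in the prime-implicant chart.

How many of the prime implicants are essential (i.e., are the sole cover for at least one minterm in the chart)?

5

Round 0: 00011✓ 00111✓ 01000✓ 01010✓ 10000 11010✓ 11100
Round 1: -1010 00-11 010-0
PIs = {-1010, 00-11, 010-0, 10000, 11100}
Coverage chart:
  m7: 00-11 ←essential
  m8: 010-0 ←essential
  m16: 10000 ←essential
  m26: -1010 ←essential
  m28: 11100 ←essential
Essential: -1010, 00-11, 010-0, 10000, 11100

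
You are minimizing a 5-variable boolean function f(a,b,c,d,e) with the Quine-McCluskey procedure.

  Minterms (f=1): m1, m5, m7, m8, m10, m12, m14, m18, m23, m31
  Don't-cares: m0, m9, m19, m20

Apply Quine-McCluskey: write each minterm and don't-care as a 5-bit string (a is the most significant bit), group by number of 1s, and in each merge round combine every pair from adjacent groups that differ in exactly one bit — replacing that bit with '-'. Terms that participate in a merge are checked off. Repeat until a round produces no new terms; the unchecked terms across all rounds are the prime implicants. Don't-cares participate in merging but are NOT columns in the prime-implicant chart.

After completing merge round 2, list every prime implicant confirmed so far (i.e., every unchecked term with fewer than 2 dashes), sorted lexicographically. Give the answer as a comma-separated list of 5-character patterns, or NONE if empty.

-0111, 00-01, 001-1, 1-111, 10-11, 1001-, 10100

[col 0] 00000*, 00001*, 00101*, 00111*, 01000*, 01001*, 01010*, 01100*, 01110*, 10010*, 10011*, 10100, 10111*, 11111*
[col 1] -0111, 0-000*, 0-001*, 00-01, 0000-*, 001-1, 01-00*, 01-10*, 010-0*, 0100-*, 011-0*, 1-111, 10-11, 1001-
[col 2] 0-00-, 01--0
Prime implicants: -0111, 0-00-, 00-01, 001-1, 01--0, 1-111, 10-11, 1001-, 10100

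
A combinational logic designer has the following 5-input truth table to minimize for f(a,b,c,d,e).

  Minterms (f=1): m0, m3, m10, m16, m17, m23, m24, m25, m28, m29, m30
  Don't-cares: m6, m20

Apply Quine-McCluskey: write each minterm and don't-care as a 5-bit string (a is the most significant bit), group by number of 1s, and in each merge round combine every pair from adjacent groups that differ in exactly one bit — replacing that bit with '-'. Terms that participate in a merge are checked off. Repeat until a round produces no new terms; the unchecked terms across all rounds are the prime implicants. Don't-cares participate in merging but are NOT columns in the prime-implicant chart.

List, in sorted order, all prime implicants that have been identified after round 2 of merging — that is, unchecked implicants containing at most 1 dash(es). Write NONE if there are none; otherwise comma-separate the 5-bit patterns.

[col 0] 00000*, 00011, 00110, 01010, 10000*, 10001*, 10100*, 10111, 11000*, 11001*, 11100*, 11101*, 11110*
[col 1] -0000, 1-000*, 1-001*, 1-100*, 10-00*, 1000-*, 11-00*, 11-01*, 1100-*, 111-0, 1110-*
[col 2] 1--00, 1-00-, 11-0-
Prime implicants: -0000, 00011, 00110, 01010, 1--00, 1-00-, 10111, 11-0-, 111-0

-0000, 00011, 00110, 01010, 10111, 111-0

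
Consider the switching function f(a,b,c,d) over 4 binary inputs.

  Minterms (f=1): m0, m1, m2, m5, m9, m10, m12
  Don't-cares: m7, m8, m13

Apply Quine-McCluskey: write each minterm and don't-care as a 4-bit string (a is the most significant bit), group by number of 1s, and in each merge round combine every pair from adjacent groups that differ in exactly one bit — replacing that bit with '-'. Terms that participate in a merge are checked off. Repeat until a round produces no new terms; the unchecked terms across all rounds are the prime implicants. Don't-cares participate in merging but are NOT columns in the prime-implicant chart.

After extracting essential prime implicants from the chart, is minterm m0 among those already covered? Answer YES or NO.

YES

size-2^0 implicants → 0000(✓)  0001(✓)  0010(✓)  0101(✓)  0111(✓)  1000(✓)  1001(✓)  1010(✓)  1100(✓)  1101(✓)
size-2^1 implicants → -000(✓)  -001(✓)  -010(✓)  -101(✓)  0-01(✓)  00-0(✓)  000-(✓)  01-1  1-00(✓)  1-01(✓)  10-0(✓)  100-(✓)  110-(✓)
size-2^2 implicants → --01  -0-0  -00-  1-0-
Unchecked terms (primes): --01, -0-0, -00-, 01-1, 1-0-
Minterm coverage:
  m0 ⊆ -0-0,-00-
  m1 ⊆ --01,-00-
  m2 ⊆ -0-0 [E]
  m5 ⊆ --01,01-1
  m9 ⊆ --01,-00-,1-0-
  m10 ⊆ -0-0 [E]
  m12 ⊆ 1-0- [E]
E = {-0-0, 1-0-}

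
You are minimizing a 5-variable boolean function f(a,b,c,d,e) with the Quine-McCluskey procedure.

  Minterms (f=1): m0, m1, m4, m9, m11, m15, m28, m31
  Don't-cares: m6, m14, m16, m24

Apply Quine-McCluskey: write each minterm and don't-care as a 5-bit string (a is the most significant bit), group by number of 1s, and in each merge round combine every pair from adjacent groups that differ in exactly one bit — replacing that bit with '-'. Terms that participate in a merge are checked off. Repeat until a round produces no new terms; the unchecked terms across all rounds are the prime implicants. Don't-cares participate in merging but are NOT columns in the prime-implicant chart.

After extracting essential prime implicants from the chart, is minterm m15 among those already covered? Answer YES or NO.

[col 0] 00000*, 00001*, 00100*, 00110*, 01001*, 01011*, 01110*, 01111*, 10000*, 11000*, 11100*, 11111*
[col 1] -0000, -1111, 0-001, 0-110, 00-00, 0000-, 001-0, 01-11, 010-1, 0111-, 1-000, 11-00
Prime implicants: -0000, -1111, 0-001, 0-110, 00-00, 0000-, 001-0, 01-11, 010-1, 0111-, 1-000, 11-00
PI chart (minterm → PIs covering it):
  0 | -0000,00-00,0000-
  1 | 0-001,0000-
  4 | 00-00,001-0
  9 | 0-001,010-1
  11 | 01-11,010-1
  15 | -1111,01-11,0111-
  28 | 11-00  (sole → essential)
  31 | -1111  (sole → essential)
Essential prime implicants: -1111, 11-00

YES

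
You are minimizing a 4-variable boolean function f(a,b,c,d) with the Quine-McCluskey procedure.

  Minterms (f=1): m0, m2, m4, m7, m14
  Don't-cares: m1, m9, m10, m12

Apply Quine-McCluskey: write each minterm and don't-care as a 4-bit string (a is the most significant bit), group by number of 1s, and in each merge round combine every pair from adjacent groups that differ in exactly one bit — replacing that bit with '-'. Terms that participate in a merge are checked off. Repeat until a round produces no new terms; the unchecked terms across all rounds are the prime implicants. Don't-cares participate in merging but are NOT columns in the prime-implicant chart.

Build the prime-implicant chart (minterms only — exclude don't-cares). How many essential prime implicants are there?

Round 0: 0000✓ 0001✓ 0010✓ 0100✓ 0111 1001✓ 1010✓ 1100✓ 1110✓
Round 1: -001 -010 -100 0-00 00-0 000- 1-10 11-0
PIs = {-001, -010, -100, 0-00, 00-0, 000-, 0111, 1-10, 11-0}
Coverage chart:
  m0: 0-00,00-0,000-
  m2: -010,00-0
  m4: -100,0-00
  m7: 0111 ←essential
  m14: 1-10,11-0
Essential: 0111

1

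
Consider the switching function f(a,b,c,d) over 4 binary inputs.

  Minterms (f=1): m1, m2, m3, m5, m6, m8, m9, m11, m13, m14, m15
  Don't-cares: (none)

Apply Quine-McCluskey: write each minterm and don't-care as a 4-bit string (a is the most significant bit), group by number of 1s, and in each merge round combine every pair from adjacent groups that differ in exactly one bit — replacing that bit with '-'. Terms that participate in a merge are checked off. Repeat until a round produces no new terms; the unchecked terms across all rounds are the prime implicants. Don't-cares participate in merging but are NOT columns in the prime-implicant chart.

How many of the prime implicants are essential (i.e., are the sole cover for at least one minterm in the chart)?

Round 0: 0001✓ 0010✓ 0011✓ 0101✓ 0110✓ 1000✓ 1001✓ 1011✓ 1101✓ 1110✓ 1111✓
Round 1: -001✓ -011✓ -101✓ -110 0-01✓ 0-10 00-1✓ 001- 1-01✓ 1-11✓ 10-1✓ 100- 11-1✓ 111-
Round 2: --01 -0-1 1--1
PIs = {--01, -0-1, -110, 0-10, 001-, 1--1, 100-, 111-}
Coverage chart:
  m1: --01,-0-1
  m2: 0-10,001-
  m3: -0-1,001-
  m5: --01 ←essential
  m6: -110,0-10
  m8: 100- ←essential
  m9: --01,-0-1,1--1,100-
  m11: -0-1,1--1
  m13: --01,1--1
  m14: -110,111-
  m15: 1--1,111-
Essential: --01, 100-

2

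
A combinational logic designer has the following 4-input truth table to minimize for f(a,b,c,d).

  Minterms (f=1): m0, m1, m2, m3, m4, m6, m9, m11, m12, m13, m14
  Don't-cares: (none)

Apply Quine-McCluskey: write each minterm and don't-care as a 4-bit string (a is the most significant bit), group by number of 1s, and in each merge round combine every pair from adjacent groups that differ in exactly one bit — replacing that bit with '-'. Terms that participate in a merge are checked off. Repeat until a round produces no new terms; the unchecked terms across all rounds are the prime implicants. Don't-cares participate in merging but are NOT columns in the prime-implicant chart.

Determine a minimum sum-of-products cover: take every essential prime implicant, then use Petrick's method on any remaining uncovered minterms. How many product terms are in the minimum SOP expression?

size-2^0 implicants → 0000(✓)  0001(✓)  0010(✓)  0011(✓)  0100(✓)  0110(✓)  1001(✓)  1011(✓)  1100(✓)  1101(✓)  1110(✓)
size-2^1 implicants → -001(✓)  -011(✓)  -100(✓)  -110(✓)  0-00(✓)  0-10(✓)  00-0(✓)  00-1(✓)  000-(✓)  001-(✓)  01-0(✓)  1-01  10-1(✓)  11-0(✓)  110-
size-2^2 implicants → -0-1  -1-0  0--0  00--
Unchecked terms (primes): -0-1, -1-0, 0--0, 00--, 1-01, 110-
Minterm coverage:
  m0 ⊆ 0--0,00--
  m1 ⊆ -0-1,00--
  m2 ⊆ 0--0,00--
  m3 ⊆ -0-1,00--
  m4 ⊆ -1-0,0--0
  m6 ⊆ -1-0,0--0
  m9 ⊆ -0-1,1-01
  m11 ⊆ -0-1 [E]
  m12 ⊆ -1-0,110-
  m13 ⊆ 1-01,110-
  m14 ⊆ -1-0 [E]
E = {-0-1, -1-0}
Petrick residual → 0--0, 1-01
Cover = b'd + bd' + a'd' + ac'd  |cover|=4

4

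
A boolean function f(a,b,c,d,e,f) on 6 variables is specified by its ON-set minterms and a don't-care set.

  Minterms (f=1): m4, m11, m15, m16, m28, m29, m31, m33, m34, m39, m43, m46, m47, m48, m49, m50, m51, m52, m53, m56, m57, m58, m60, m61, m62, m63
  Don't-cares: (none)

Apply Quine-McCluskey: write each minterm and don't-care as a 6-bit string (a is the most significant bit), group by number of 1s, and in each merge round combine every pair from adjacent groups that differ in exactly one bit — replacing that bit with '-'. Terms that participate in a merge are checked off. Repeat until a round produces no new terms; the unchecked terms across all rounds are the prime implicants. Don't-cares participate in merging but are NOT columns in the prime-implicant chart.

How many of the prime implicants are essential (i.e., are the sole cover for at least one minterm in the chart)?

10

size-2^0 implicants → 000100  001011(✓)  001111(✓)  010000(✓)  011100(✓)  011101(✓)  011111(✓)  100001(✓)  100010(✓)  100111(✓)  101011(✓)  101110(✓)  101111(✓)  110000(✓)  110001(✓)  110010(✓)  110011(✓)  110100(✓)  110101(✓)  111000(✓)  111001(✓)  111010(✓)  111100(✓)  111101(✓)  111110(✓)  111111(✓)
size-2^1 implicants → -01011(✓)  -01111(✓)  -10000  -11100(✓)  -11101(✓)  -11111(✓)  0-1111(✓)  001-11(✓)  0111-1(✓)  01110-(✓)  1-0001  1-0010  1-1110(✓)  1-1111(✓)  10-111  101-11(✓)  10111-(✓)  11-000(✓)  11-001(✓)  11-010(✓)  11-100(✓)  11-101(✓)  110-00(✓)  110-01(✓)  1100-0(✓)  1100-1(✓)  11000-(✓)  11001-(✓)  11010-(✓)  111-00(✓)  111-01(✓)  111-10(✓)  1110-0(✓)  11100-(✓)  1111-0(✓)  1111-1(✓)  11110-(✓)  11111-(✓)
size-2^2 implicants → --1111  -01-11  -111-1  -1110-  1-111-  11--00(✓)  11--01(✓)  11-0-0  11-00-(✓)  11-10-(✓)  110-0-(✓)  1100--  111--0  111-0-(✓)  1111--
size-2^3 implicants → 11--0-
Unchecked terms (primes): --1111, -01-11, -10000, -111-1, -1110-, 000100, 1-0001, 1-0010, 1-111-, 10-111, 11--0-, 11-0-0, 1100--, 111--0, 1111--
Minterm coverage:
  m4 ⊆ 000100 [E]
  m11 ⊆ -01-11 [E]
  m15 ⊆ --1111,-01-11
  m16 ⊆ -10000 [E]
  m28 ⊆ -1110- [E]
  m29 ⊆ -111-1,-1110-
  m31 ⊆ --1111,-111-1
  m33 ⊆ 1-0001 [E]
  m34 ⊆ 1-0010 [E]
  m39 ⊆ 10-111 [E]
  m43 ⊆ -01-11 [E]
  m46 ⊆ 1-111- [E]
  m47 ⊆ --1111,-01-11,1-111-,10-111
  m48 ⊆ -10000,11--0-,11-0-0,1100--
  m49 ⊆ 1-0001,11--0-,1100--
  m50 ⊆ 1-0010,11-0-0,1100--
  m51 ⊆ 1100-- [E]
  m52 ⊆ 11--0- [E]
  m53 ⊆ 11--0- [E]
  m56 ⊆ 11--0-,11-0-0,111--0
  m57 ⊆ 11--0- [E]
  m58 ⊆ 11-0-0,111--0
  m60 ⊆ -1110-,11--0-,111--0,1111--
  m61 ⊆ -111-1,-1110-,11--0-,1111--
  m62 ⊆ 1-111-,111--0,1111--
  m63 ⊆ --1111,-111-1,1-111-,1111--
E = {-01-11, -10000, -1110-, 000100, 1-0001, 1-0010, 1-111-, 10-111, 11--0-, 1100--}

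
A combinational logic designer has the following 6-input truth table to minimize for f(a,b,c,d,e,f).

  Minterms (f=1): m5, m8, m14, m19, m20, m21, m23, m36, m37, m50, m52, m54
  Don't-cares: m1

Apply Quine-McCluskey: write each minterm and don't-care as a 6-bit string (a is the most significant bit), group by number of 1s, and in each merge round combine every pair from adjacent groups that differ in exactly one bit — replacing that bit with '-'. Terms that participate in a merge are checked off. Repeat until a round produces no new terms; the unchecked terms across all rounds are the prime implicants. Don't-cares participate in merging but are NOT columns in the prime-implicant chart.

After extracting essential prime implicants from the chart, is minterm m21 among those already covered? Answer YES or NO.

[col 0] 000001*, 000101*, 001000, 001110, 010011*, 010100*, 010101*, 010111*, 100100*, 100101*, 110010*, 110100*, 110110*
[col 1] -00101, -10100, 0-0101, 000-01, 010-11, 0101-1, 01010-, 1-0100, 10010-, 110-10, 1101-0
Prime implicants: -00101, -10100, 0-0101, 000-01, 001000, 001110, 010-11, 0101-1, 01010-, 1-0100, 10010-, 110-10, 1101-0
PI chart (minterm → PIs covering it):
  5 | -00101,0-0101,000-01
  8 | 001000  (sole → essential)
  14 | 001110  (sole → essential)
  19 | 010-11  (sole → essential)
  20 | -10100,01010-
  21 | 0-0101,0101-1,01010-
  23 | 010-11,0101-1
  36 | 1-0100,10010-
  37 | -00101,10010-
  50 | 110-10  (sole → essential)
  52 | -10100,1-0100,1101-0
  54 | 110-10,1101-0
Essential prime implicants: 001000, 001110, 010-11, 110-10

NO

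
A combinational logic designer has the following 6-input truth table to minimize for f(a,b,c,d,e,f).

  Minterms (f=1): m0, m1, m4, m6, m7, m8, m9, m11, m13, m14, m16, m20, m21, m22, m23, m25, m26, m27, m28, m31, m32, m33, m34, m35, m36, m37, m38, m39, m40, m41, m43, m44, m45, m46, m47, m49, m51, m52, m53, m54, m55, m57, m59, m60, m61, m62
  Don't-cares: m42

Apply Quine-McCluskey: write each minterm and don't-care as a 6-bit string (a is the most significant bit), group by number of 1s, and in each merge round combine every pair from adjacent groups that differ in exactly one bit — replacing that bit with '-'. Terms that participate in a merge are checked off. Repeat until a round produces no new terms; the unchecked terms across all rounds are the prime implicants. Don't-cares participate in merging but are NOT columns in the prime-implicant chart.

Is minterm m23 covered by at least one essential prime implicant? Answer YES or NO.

YES

Round 0: 000000✓ 000001✓ 000100✓ 000110✓ 000111✓ 001000✓ 001001✓ 001011✓ 001101✓ 001110✓ 010000✓ 010100✓ 010101✓ 010110✓ 010111✓ 011001✓ 011010✓ 011011✓ 011100✓ 011111✓ 100000✓ 100001✓ 100010✓ 100011✓ 100100✓ 100101✓ 100110✓ 100111✓ 101000✓ 101001✓ 101010✓ 101011✓ 101100✓ 101101✓ 101110✓ 101111✓ 110001✓ 110011✓ 110100✓ 110101✓ 110110✓ 110111✓ 111001✓ 111011✓ 111100✓ 111101✓ 111110✓
Round 1: -00000✓ -00001✓ -00100✓ -00110✓ -00111✓ -01000✓ -01001✓ -01011✓ -01101✓ -01110✓ -10100✓ -10101✓ -10110✓ -10111✓ -11001✓ -11011✓ -11100✓ 0-0000✓ 0-0100✓ 0-0110✓ 0-0111✓ 0-1001✓ 0-1011✓ 00-000✓ 00-001✓ 00-110✓ 000-00✓ 00000-✓ 0001-0✓ 00011-✓ 001-01✓ 0010-1✓ 00100-✓ 01-100✓ 01-111 010-00✓ 0101-0✓ 0101-1✓ 01010-✓ 01011-✓ 011-11 0110-1✓ 01101- 1-0001✓ 1-0011✓ 1-0100✓ 1-0101✓ 1-0110✓ 1-0111✓ 1-1001✓ 1-1011✓ 1-1100✓ 1-1101✓ 1-1110✓ 10-000✓ 10-001✓ 10-010✓ 10-011✓ 10-100✓ 10-101✓ 10-110✓ 10-111✓ 100-00✓ 100-01✓ 100-10✓ 100-11✓ 1000-0✓ 1000-1✓ 10000-✓ 10001-✓ 1001-0✓ 1001-1✓ 10010-✓ 10011-✓ 101-00✓ 101-01✓ 101-10✓ 101-11✓ 1010-0✓ 1010-1✓ 10100-✓ 10101-✓ 1011-0✓ 1011-1✓ 10110-✓ 10111-✓ 11-001✓ 11-011✓ 11-100✓ 11-101✓ 11-110✓ 110-01✓ 110-11✓ 1100-1✓ 1101-0✓ 1101-1✓ 11010-✓ 11011-✓ 111-01✓ 1110-1✓ 1111-0✓ 11110-✓
Round 2: --0100✓ --0110✓ --0111✓ --1001✓ --1011✓ -0-000✓ -0-001✓ -0-110 -00-00 -0000-✓ -001-0✓ -0011-✓ -01-01 -010-1✓ -0100-✓ -1-100 -101-0✓ -101-1✓ -1010-✓ -1011-✓ -110-1✓ 0-0-00 0-01-0✓ 0-011-✓ 0-10-1✓ 00-00-✓ 0101--✓ 1--001✓ 1--011✓ 1--100✓ 1--101✓ 1--110✓ 1-0-01✓ 1-0-11✓ 1-00-1✓ 1-01-0✓ 1-01-1✓ 1-010-✓ 1-011-✓ 1-1-01✓ 1-10-1✓ 1-11-0✓ 1-110-✓ 10--00✓ 10--01✓ 10--10✓ 10--11✓ 10-0-0✓ 10-0-1✓ 10-00-✓ 10-01-✓ 10-1-0✓ 10-1-1✓ 10-10-✓ 10-11-✓ 100--0✓ 100--1✓ 100-0-✓ 100-1-✓ 1000--✓ 1001--✓ 101--0✓ 101--1✓ 101-0-✓ 101-1-✓ 1010--✓ 1011--✓ 11--01✓ 11-0-1✓ 11-1-0✓ 11-10-✓ 110--1✓ 1101--✓
Round 3: --01-0 --011- --10-1 -0-00- -101-- 1---01 1--0-1 1--1-0 1--10- 1-0--1 1-01-- 10---0✓ 10---1✓ 10--0-✓ 10--1-✓ 10-0--✓ 10-1--✓ 100---✓ 101---✓
Round 4: 10----
PIs = {--01-0, --011-, --10-1, -0-00-, -0-110, -00-00, -01-01, -1-100, -101--, 0-0-00, 01-111, 011-11, 01101-, 1---01, 1--0-1, 1--1-0, 1--10-, 1-0--1, 1-01--, 10----}
Coverage chart:
  m0: -0-00-,-00-00,0-0-00
  m1: -0-00- ←essential
  m4: --01-0,-00-00,0-0-00
  m6: --01-0,--011-,-0-110
  m7: --011- ←essential
  m8: -0-00- ←essential
  m9: --10-1,-0-00-,-01-01
  m11: --10-1 ←essential
  m13: -01-01 ←essential
  m14: -0-110 ←essential
  m16: 0-0-00 ←essential
  m20: --01-0,-1-100,-101--,0-0-00
  m21: -101-- ←essential
  m22: --01-0,--011-,-101--
  m23: --011-,-101--,01-111
  m25: --10-1 ←essential
  m26: 01101- ←essential
  m27: --10-1,011-11,01101-
  m28: -1-100 ←essential
  m31: 01-111,011-11
  m32: -0-00-,-00-00,10----
  m33: -0-00-,1---01,1--0-1,1-0--1,10----
  m34: 10---- ←essential
  m35: 1--0-1,1-0--1,10----
  m36: --01-0,-00-00,1--1-0,1--10-,1-01--,10----
  m37: 1---01,1--10-,1-0--1,1-01--,10----
  m38: --01-0,--011-,-0-110,1--1-0,1-01--,10----
  m39: --011-,1-0--1,1-01--,10----
  m40: -0-00-,10----
  m41: --10-1,-0-00-,-01-01,1---01,1--0-1,10----
  m43: --10-1,1--0-1,10----
  m44: 1--1-0,1--10-,10----
  m45: -01-01,1---01,1--10-,10----
  m46: -0-110,1--1-0,10----
  m47: 10---- ←essential
  m49: 1---01,1--0-1,1-0--1
  m51: 1--0-1,1-0--1
  m52: --01-0,-1-100,-101--,1--1-0,1--10-,1-01--
  m53: -101--,1---01,1--10-,1-0--1,1-01--
  m54: --01-0,--011-,-101--,1--1-0,1-01--
  m55: --011-,-101--,1-0--1,1-01--
  m57: --10-1,1---01,1--0-1
  m59: --10-1,1--0-1
  m60: -1-100,1--1-0,1--10-
  m61: 1---01,1--10-
  m62: 1--1-0 ←essential
Essential: --011-, --10-1, -0-00-, -0-110, -01-01, -1-100, -101--, 0-0-00, 01101-, 1--1-0, 10----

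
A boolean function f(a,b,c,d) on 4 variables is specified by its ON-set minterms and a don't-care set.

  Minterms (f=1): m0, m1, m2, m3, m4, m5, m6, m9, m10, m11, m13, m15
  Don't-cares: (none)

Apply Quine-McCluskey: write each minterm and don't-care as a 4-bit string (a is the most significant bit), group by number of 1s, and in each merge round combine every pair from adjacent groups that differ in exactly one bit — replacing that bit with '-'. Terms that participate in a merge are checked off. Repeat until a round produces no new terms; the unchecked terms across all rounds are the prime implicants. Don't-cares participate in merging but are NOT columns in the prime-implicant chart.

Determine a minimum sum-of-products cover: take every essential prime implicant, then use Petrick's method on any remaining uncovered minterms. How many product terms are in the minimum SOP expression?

4

[col 0] 0000*, 0001*, 0010*, 0011*, 0100*, 0101*, 0110*, 1001*, 1010*, 1011*, 1101*, 1111*
[col 1] -001*, -010*, -011*, -101*, 0-00*, 0-01*, 0-10*, 00-0*, 00-1*, 000-*, 001-*, 01-0*, 010-*, 1-01*, 1-11*, 10-1*, 101-*, 11-1*
[col 2] --01, -0-1, -01-, 0--0, 0-0-, 00--, 1--1
Prime implicants: --01, -0-1, -01-, 0--0, 0-0-, 00--, 1--1
PI chart (minterm → PIs covering it):
  0 | 0--0,0-0-,00--
  1 | --01,-0-1,0-0-,00--
  2 | -01-,0--0,00--
  3 | -0-1,-01-,00--
  4 | 0--0,0-0-
  5 | --01,0-0-
  6 | 0--0  (sole → essential)
  9 | --01,-0-1,1--1
  10 | -01-  (sole → essential)
  11 | -0-1,-01-,1--1
  13 | --01,1--1
  15 | 1--1  (sole → essential)
Essential prime implicants: -01-, 0--0, 1--1
Petrick residual → --01
Minimum SOP uses 4 PIs: c'd + b'c + a'd' + ad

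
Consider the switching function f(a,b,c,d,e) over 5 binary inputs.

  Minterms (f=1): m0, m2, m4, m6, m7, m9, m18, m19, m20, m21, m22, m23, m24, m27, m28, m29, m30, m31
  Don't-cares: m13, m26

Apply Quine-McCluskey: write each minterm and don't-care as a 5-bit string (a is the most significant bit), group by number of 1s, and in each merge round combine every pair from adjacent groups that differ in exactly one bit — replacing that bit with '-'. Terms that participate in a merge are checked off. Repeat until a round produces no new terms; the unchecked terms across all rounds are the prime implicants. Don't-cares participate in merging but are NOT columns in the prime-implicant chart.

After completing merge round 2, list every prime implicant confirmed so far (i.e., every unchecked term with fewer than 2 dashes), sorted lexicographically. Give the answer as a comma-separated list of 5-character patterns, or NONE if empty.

size-2^0 implicants → 00000(✓)  00010(✓)  00100(✓)  00110(✓)  00111(✓)  01001(✓)  01101(✓)  10010(✓)  10011(✓)  10100(✓)  10101(✓)  10110(✓)  10111(✓)  11000(✓)  11010(✓)  11011(✓)  11100(✓)  11101(✓)  11110(✓)  11111(✓)
size-2^1 implicants → -0010(✓)  -0100(✓)  -0110(✓)  -0111(✓)  -1101  00-00(✓)  00-10(✓)  000-0(✓)  001-0(✓)  0011-(✓)  01-01  1-010(✓)  1-011(✓)  1-100(✓)  1-101(✓)  1-110(✓)  1-111(✓)  10-10(✓)  10-11(✓)  1001-(✓)  101-0(✓)  101-1(✓)  1010-(✓)  1011-(✓)  11-00(✓)  11-10(✓)  11-11(✓)  110-0(✓)  1101-(✓)  111-0(✓)  111-1(✓)  1110-(✓)  1111-(✓)
size-2^2 implicants → -0-10  -01-0  -011-  00--0  1--10(✓)  1--11(✓)  1-01-(✓)  1-1-0(✓)  1-1-1(✓)  1-10-(✓)  1-11-(✓)  10-1-(✓)  101--(✓)  11--0  11-1-(✓)  111--(✓)
size-2^3 implicants → 1--1-  1-1--
Unchecked terms (primes): -0-10, -01-0, -011-, -1101, 00--0, 01-01, 1--1-, 1-1--, 11--0

-1101, 01-01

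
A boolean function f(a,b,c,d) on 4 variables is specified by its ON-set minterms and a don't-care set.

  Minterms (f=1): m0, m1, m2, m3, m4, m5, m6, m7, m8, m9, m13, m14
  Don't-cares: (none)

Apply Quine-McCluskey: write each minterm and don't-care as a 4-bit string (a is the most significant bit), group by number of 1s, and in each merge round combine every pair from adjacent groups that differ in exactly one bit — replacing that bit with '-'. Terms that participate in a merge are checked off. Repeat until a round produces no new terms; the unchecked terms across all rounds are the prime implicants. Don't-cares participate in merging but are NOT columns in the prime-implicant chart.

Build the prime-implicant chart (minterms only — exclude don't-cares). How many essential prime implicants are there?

[col 0] 0000*, 0001*, 0010*, 0011*, 0100*, 0101*, 0110*, 0111*, 1000*, 1001*, 1101*, 1110*
[col 1] -000*, -001*, -101*, -110, 0-00*, 0-01*, 0-10*, 0-11*, 00-0*, 00-1*, 000-*, 001-*, 01-0*, 01-1*, 010-*, 011-*, 1-01*, 100-*
[col 2] --01, -00-, 0--0*, 0--1*, 0-0-*, 0-1-*, 00--*, 01--*
[col 3] 0---
Prime implicants: --01, -00-, -110, 0---
PI chart (minterm → PIs covering it):
  0 | -00-,0---
  1 | --01,-00-,0---
  2 | 0---  (sole → essential)
  3 | 0---  (sole → essential)
  4 | 0---  (sole → essential)
  5 | --01,0---
  6 | -110,0---
  7 | 0---  (sole → essential)
  8 | -00-  (sole → essential)
  9 | --01,-00-
  13 | --01  (sole → essential)
  14 | -110  (sole → essential)
Essential prime implicants: --01, -00-, -110, 0---

4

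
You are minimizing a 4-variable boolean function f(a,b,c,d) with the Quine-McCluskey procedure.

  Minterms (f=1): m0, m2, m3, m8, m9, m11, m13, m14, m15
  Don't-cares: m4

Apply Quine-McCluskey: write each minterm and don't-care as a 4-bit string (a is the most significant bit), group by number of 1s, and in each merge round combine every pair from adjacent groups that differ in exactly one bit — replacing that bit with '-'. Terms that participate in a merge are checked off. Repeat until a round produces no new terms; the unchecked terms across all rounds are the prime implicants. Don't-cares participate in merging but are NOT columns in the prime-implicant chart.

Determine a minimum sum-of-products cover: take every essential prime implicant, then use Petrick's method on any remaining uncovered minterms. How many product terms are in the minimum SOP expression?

[col 0] 0000*, 0010*, 0011*, 0100*, 1000*, 1001*, 1011*, 1101*, 1110*, 1111*
[col 1] -000, -011, 0-00, 00-0, 001-, 1-01*, 1-11*, 10-1*, 100-, 11-1*, 111-
[col 2] 1--1
Prime implicants: -000, -011, 0-00, 00-0, 001-, 1--1, 100-, 111-
PI chart (minterm → PIs covering it):
  0 | -000,0-00,00-0
  2 | 00-0,001-
  3 | -011,001-
  8 | -000,100-
  9 | 1--1,100-
  11 | -011,1--1
  13 | 1--1  (sole → essential)
  14 | 111-  (sole → essential)
  15 | 1--1,111-
Essential prime implicants: 1--1, 111-
Petrick residual → -000, 001-
Minimum SOP uses 4 PIs: b'c'd' + a'b'c + ad + abc

4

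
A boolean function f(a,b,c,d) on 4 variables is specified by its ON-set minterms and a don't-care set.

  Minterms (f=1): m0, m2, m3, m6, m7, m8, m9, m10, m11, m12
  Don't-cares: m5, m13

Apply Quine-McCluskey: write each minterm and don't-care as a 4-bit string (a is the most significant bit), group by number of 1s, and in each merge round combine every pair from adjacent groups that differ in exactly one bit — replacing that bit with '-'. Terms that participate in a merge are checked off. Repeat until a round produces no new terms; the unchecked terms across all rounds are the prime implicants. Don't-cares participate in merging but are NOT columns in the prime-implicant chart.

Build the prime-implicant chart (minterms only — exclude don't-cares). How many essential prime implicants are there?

Round 0: 0000✓ 0010✓ 0011✓ 0101✓ 0110✓ 0111✓ 1000✓ 1001✓ 1010✓ 1011✓ 1100✓ 1101✓
Round 1: -000✓ -010✓ -011✓ -101 0-10✓ 0-11✓ 00-0✓ 001-✓ 01-1 011-✓ 1-00✓ 1-01✓ 10-0✓ 10-1✓ 100-✓ 101-✓ 110-✓
Round 2: -0-0 -01- 0-1- 1-0- 10--
PIs = {-0-0, -01-, -101, 0-1-, 01-1, 1-0-, 10--}
Coverage chart:
  m0: -0-0 ←essential
  m2: -0-0,-01-,0-1-
  m3: -01-,0-1-
  m6: 0-1- ←essential
  m7: 0-1-,01-1
  m8: -0-0,1-0-,10--
  m9: 1-0-,10--
  m10: -0-0,-01-,10--
  m11: -01-,10--
  m12: 1-0- ←essential
Essential: -0-0, 0-1-, 1-0-

3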